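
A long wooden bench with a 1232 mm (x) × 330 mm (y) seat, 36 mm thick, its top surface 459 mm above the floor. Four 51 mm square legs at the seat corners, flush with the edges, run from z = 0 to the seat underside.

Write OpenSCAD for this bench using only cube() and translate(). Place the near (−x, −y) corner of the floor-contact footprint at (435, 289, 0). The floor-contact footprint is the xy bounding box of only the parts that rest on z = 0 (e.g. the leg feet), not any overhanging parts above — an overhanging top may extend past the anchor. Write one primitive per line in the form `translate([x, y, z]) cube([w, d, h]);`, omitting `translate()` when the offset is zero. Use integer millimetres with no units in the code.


translate([435, 289, 423]) cube([1232, 330, 36]);
translate([435, 289, 0]) cube([51, 51, 423]);
translate([435, 568, 0]) cube([51, 51, 423]);
translate([1616, 289, 0]) cube([51, 51, 423]);
translate([1616, 568, 0]) cube([51, 51, 423]);


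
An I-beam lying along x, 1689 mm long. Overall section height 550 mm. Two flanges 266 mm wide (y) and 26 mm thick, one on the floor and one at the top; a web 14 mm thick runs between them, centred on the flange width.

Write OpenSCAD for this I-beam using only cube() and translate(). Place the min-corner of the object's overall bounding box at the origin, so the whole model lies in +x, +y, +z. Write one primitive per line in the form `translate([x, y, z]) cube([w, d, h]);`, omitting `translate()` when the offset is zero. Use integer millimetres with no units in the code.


cube([1689, 266, 26]);
translate([0, 126, 26]) cube([1689, 14, 498]);
translate([0, 0, 524]) cube([1689, 266, 26]);


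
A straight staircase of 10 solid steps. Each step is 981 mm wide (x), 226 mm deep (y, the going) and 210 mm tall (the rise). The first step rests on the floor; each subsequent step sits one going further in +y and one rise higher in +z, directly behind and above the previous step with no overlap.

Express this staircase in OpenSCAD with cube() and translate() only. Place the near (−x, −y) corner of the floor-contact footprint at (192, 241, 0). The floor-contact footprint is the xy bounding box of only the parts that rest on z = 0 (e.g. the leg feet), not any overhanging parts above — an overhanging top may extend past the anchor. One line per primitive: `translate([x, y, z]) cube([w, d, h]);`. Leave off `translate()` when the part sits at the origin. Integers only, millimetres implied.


translate([192, 241, 0]) cube([981, 226, 210]);
translate([192, 467, 210]) cube([981, 226, 210]);
translate([192, 693, 420]) cube([981, 226, 210]);
translate([192, 919, 630]) cube([981, 226, 210]);
translate([192, 1145, 840]) cube([981, 226, 210]);
translate([192, 1371, 1050]) cube([981, 226, 210]);
translate([192, 1597, 1260]) cube([981, 226, 210]);
translate([192, 1823, 1470]) cube([981, 226, 210]);
translate([192, 2049, 1680]) cube([981, 226, 210]);
translate([192, 2275, 1890]) cube([981, 226, 210]);


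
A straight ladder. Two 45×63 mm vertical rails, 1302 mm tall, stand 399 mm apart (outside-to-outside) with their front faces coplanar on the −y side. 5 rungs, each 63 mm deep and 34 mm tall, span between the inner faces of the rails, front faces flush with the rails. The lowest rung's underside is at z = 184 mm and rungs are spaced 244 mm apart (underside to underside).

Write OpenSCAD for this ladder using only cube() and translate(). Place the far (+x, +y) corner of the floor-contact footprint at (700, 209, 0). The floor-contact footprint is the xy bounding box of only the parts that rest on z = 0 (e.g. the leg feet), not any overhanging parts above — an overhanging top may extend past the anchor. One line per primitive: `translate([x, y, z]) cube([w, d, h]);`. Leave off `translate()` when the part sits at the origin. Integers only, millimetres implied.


translate([301, 146, 0]) cube([45, 63, 1302]);
translate([655, 146, 0]) cube([45, 63, 1302]);
translate([346, 146, 184]) cube([309, 63, 34]);
translate([346, 146, 428]) cube([309, 63, 34]);
translate([346, 146, 672]) cube([309, 63, 34]);
translate([346, 146, 916]) cube([309, 63, 34]);
translate([346, 146, 1160]) cube([309, 63, 34]);


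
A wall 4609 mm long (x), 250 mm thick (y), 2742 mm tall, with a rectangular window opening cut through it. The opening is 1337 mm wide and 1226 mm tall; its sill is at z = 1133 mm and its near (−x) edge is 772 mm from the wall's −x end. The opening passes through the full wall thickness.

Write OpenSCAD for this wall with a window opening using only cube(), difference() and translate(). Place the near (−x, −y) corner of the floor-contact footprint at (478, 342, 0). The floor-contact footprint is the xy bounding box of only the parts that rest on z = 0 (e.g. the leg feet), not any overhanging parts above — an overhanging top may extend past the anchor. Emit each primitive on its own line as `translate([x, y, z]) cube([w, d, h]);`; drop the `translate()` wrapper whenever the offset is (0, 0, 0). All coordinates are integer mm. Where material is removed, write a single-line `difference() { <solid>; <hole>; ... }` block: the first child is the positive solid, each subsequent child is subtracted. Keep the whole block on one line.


difference() { translate([478, 342, 0]) cube([4609, 250, 2742]); translate([1250, 342, 1133]) cube([1337, 250, 1226]); }


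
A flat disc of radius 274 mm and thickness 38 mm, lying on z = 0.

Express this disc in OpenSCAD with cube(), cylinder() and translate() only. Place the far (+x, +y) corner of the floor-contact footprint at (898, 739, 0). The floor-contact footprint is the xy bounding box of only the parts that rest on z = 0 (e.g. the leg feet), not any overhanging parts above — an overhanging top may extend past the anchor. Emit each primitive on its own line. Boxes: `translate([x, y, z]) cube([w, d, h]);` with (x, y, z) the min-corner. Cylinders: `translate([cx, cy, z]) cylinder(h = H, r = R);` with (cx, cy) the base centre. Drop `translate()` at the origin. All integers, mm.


translate([624, 465, 0]) cylinder(h = 38, r = 274);


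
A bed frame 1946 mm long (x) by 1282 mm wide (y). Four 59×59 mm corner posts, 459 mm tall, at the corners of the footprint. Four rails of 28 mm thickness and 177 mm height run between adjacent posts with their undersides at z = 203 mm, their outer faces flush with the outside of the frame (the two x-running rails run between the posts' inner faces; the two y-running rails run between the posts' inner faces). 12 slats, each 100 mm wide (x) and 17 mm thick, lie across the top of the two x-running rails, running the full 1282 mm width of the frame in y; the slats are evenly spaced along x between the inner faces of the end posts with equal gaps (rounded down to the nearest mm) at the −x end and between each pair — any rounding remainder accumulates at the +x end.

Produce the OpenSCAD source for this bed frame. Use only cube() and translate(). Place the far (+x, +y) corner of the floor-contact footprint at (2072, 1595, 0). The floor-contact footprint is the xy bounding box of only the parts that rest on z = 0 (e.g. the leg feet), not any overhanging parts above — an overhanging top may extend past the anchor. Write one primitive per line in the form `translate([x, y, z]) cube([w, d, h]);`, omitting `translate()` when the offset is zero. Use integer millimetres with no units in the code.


translate([126, 313, 0]) cube([59, 59, 459]);
translate([126, 1536, 0]) cube([59, 59, 459]);
translate([2013, 313, 0]) cube([59, 59, 459]);
translate([2013, 1536, 0]) cube([59, 59, 459]);
translate([185, 313, 203]) cube([1828, 28, 177]);
translate([185, 1567, 203]) cube([1828, 28, 177]);
translate([126, 372, 203]) cube([28, 1164, 177]);
translate([2044, 372, 203]) cube([28, 1164, 177]);
translate([233, 313, 380]) cube([100, 1282, 17]);
translate([381, 313, 380]) cube([100, 1282, 17]);
translate([529, 313, 380]) cube([100, 1282, 17]);
translate([677, 313, 380]) cube([100, 1282, 17]);
translate([825, 313, 380]) cube([100, 1282, 17]);
translate([973, 313, 380]) cube([100, 1282, 17]);
translate([1121, 313, 380]) cube([100, 1282, 17]);
translate([1269, 313, 380]) cube([100, 1282, 17]);
translate([1417, 313, 380]) cube([100, 1282, 17]);
translate([1565, 313, 380]) cube([100, 1282, 17]);
translate([1713, 313, 380]) cube([100, 1282, 17]);
translate([1861, 313, 380]) cube([100, 1282, 17]);


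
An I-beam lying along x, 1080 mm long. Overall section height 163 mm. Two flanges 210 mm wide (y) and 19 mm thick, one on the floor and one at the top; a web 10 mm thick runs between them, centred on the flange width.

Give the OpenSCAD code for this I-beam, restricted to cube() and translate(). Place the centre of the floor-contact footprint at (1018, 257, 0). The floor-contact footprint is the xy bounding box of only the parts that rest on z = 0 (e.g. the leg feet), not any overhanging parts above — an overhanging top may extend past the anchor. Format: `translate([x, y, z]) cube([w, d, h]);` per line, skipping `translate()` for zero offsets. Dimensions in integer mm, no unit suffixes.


translate([478, 152, 0]) cube([1080, 210, 19]);
translate([478, 252, 19]) cube([1080, 10, 125]);
translate([478, 152, 144]) cube([1080, 210, 19]);


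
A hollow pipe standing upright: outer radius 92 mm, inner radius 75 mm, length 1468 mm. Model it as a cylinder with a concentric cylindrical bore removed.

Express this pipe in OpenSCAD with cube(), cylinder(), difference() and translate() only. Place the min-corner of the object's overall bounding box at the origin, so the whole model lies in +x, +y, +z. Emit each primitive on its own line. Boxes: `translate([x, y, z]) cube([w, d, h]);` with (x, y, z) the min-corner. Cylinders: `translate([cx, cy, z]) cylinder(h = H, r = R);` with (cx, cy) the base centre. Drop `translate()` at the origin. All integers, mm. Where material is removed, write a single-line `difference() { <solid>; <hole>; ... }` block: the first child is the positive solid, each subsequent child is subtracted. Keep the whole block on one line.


difference() { translate([92, 92, 0]) cylinder(h = 1468, r = 92); translate([92, 92, 0]) cylinder(h = 1468, r = 75); }


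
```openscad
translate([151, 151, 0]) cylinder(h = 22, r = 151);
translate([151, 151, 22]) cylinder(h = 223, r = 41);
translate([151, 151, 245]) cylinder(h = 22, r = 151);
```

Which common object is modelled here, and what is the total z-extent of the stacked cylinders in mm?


A spool. The overall height is 267 mm.

Three coaxial cylinders, large–small–large — a spool. Two 22 mm flanges and a 223 mm core give 22 + 223 + 22 = 267 mm.


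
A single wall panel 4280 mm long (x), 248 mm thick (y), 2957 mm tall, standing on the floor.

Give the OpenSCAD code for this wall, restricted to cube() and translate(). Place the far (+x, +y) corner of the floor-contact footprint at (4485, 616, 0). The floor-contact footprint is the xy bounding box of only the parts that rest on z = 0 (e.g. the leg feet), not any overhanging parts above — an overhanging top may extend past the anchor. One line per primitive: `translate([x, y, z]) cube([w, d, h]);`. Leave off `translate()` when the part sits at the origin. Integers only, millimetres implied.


translate([205, 368, 0]) cube([4280, 248, 2957]);


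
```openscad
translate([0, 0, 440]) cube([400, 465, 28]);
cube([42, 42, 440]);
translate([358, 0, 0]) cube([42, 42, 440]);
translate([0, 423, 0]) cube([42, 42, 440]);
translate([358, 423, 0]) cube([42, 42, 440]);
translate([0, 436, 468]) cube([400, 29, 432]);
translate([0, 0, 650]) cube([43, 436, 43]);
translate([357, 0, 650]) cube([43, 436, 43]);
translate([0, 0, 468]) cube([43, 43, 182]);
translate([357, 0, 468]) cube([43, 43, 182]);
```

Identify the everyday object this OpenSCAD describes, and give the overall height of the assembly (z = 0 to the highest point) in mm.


A chair. The overall height is 900 mm.

A slab on four corner posts with a tall panel at the back — a chair. The seat slab sits at z = 440 with thickness 28, and the 432 mm backrest starts at the seat top, so the overall height is 440 + 28 + 432 = 900 mm.


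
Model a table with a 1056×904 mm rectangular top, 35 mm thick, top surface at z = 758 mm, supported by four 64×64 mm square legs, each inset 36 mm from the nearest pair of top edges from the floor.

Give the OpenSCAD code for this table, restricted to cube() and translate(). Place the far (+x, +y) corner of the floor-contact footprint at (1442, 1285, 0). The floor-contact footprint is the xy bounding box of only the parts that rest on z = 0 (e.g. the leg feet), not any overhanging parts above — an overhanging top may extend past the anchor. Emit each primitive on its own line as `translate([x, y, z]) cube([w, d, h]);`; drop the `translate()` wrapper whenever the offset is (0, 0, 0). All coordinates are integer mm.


translate([422, 417, 723]) cube([1056, 904, 35]);
translate([458, 453, 0]) cube([64, 64, 723]);
translate([1378, 453, 0]) cube([64, 64, 723]);
translate([458, 1221, 0]) cube([64, 64, 723]);
translate([1378, 1221, 0]) cube([64, 64, 723]);


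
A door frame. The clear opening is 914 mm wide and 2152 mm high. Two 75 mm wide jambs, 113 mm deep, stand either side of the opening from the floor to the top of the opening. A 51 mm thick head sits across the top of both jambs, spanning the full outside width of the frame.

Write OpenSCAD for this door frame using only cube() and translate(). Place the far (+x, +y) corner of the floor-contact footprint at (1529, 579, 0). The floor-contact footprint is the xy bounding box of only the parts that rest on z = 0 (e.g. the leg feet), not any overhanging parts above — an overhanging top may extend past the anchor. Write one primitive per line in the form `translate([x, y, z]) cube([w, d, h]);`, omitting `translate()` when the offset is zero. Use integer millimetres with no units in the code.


translate([465, 466, 0]) cube([75, 113, 2152]);
translate([1454, 466, 0]) cube([75, 113, 2152]);
translate([465, 466, 2152]) cube([1064, 113, 51]);


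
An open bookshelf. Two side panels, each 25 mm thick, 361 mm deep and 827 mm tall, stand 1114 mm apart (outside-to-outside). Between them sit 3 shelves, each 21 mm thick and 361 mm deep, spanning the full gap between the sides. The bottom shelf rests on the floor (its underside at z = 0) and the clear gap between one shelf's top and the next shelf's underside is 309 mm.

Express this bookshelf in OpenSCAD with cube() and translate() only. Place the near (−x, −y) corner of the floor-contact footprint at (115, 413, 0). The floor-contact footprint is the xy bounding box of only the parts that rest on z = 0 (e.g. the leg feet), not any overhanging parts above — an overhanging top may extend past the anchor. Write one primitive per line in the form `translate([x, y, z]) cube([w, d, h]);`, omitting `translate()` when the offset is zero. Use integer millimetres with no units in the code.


translate([115, 413, 0]) cube([25, 361, 827]);
translate([1204, 413, 0]) cube([25, 361, 827]);
translate([140, 413, 0]) cube([1064, 361, 21]);
translate([140, 413, 330]) cube([1064, 361, 21]);
translate([140, 413, 660]) cube([1064, 361, 21]);


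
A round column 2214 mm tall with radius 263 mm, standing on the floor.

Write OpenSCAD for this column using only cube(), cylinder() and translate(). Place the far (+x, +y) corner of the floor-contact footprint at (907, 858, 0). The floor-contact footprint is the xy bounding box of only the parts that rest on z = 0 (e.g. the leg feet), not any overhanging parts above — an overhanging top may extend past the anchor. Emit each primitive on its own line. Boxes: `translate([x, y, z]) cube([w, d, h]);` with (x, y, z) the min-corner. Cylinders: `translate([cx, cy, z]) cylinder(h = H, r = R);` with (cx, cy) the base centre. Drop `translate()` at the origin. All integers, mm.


translate([644, 595, 0]) cylinder(h = 2214, r = 263);


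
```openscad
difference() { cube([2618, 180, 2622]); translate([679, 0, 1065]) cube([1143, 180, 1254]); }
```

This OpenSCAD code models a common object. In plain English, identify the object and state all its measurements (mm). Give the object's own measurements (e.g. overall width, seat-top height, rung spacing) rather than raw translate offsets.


A wall 2618 mm long (x), 180 mm thick (y), 2622 mm tall, with a rectangular window opening cut through it. The opening is 1143 mm wide and 1254 mm tall; its sill is at z = 1065 mm and its near (−x) edge is 679 mm from the wall's −x end. The opening passes through the full wall thickness.


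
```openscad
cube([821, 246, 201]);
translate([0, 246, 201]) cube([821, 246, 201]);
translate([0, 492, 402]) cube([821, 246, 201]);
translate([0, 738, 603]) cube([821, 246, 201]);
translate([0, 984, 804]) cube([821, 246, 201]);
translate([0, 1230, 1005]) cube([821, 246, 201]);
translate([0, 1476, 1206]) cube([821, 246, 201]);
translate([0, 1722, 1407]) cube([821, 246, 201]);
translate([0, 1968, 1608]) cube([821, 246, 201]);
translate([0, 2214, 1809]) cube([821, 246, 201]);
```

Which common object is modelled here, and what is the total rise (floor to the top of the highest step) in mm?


A staircase. The total rise is 2010 mm.

10 identical blocks, each offset up and back from the previous — a staircase. Each step is 201 mm tall and there are 10 of them, so the total rise is 10 × 201 = 2010 mm.


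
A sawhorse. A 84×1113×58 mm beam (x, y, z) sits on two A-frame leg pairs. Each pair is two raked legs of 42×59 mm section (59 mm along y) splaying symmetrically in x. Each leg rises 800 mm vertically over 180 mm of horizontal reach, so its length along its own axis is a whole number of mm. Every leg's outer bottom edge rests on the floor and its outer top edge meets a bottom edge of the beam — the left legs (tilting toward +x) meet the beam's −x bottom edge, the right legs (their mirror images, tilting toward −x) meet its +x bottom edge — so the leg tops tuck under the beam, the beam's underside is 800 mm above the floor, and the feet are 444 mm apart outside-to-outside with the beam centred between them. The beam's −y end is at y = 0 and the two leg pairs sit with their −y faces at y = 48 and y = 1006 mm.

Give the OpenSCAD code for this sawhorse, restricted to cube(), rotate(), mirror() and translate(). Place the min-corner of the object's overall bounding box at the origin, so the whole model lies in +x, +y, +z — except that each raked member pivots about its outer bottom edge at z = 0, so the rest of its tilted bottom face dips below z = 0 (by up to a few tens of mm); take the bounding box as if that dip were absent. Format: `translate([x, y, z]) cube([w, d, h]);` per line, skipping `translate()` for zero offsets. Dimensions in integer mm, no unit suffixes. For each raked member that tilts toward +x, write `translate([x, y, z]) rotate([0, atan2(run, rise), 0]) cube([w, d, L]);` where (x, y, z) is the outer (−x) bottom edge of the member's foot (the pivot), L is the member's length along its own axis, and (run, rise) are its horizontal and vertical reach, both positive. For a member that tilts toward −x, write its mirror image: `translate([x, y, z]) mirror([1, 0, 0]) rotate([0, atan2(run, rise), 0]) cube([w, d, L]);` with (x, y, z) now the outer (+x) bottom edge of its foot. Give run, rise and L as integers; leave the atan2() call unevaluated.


translate([180, 0, 800]) cube([84, 1113, 58]);
translate([0, 48, 0]) rotate([0, atan2(180, 800), 0]) cube([42, 59, 820]);
translate([444, 48, 0]) mirror([1, 0, 0]) rotate([0, atan2(180, 800), 0]) cube([42, 59, 820]);
translate([0, 1006, 0]) rotate([0, atan2(180, 800), 0]) cube([42, 59, 820]);
translate([444, 1006, 0]) mirror([1, 0, 0]) rotate([0, atan2(180, 800), 0]) cube([42, 59, 820]);


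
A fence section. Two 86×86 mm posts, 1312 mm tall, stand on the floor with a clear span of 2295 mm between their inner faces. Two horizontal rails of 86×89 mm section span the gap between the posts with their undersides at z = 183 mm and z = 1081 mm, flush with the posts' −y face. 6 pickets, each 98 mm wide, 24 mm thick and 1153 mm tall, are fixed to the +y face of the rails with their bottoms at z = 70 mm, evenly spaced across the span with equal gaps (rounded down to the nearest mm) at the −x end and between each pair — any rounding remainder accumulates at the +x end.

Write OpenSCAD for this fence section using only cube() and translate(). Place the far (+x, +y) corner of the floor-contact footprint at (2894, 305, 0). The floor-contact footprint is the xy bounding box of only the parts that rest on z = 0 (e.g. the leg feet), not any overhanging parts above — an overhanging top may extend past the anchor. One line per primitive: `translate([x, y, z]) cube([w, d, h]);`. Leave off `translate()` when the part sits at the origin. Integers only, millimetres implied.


translate([427, 219, 0]) cube([86, 86, 1312]);
translate([2808, 219, 0]) cube([86, 86, 1312]);
translate([513, 219, 183]) cube([2295, 86, 89]);
translate([513, 219, 1081]) cube([2295, 86, 89]);
translate([756, 305, 70]) cube([98, 24, 1153]);
translate([1097, 305, 70]) cube([98, 24, 1153]);
translate([1438, 305, 70]) cube([98, 24, 1153]);
translate([1779, 305, 70]) cube([98, 24, 1153]);
translate([2120, 305, 70]) cube([98, 24, 1153]);
translate([2461, 305, 70]) cube([98, 24, 1153]);


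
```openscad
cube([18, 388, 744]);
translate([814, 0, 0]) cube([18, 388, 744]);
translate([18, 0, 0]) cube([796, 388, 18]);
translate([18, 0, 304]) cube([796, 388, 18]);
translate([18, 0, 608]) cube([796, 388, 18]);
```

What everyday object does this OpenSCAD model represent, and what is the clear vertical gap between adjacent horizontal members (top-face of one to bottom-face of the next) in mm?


A bookshelf. The clear shelf gap is 286 mm.

Two tall side panels with 3 horizontal boards between them — a bookshelf. The first two shelf undersides are at z = 0 and z = 304; with shelf thickness 18, the clear gap is 304 − 0 − 18 = 286 mm.


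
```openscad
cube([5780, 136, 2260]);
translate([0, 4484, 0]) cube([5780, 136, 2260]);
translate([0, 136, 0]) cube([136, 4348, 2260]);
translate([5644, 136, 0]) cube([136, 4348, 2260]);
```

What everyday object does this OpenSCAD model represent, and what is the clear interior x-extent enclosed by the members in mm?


A house (or room) frame. The interior width is 5508 mm.

Four 2260 mm walls enclosing a rectangle with no floor or roof — a room or house frame. Outside width is 5780 mm and wall thickness is 136 mm, so the interior width is 5780 − 2 × 136 = 5508 mm.


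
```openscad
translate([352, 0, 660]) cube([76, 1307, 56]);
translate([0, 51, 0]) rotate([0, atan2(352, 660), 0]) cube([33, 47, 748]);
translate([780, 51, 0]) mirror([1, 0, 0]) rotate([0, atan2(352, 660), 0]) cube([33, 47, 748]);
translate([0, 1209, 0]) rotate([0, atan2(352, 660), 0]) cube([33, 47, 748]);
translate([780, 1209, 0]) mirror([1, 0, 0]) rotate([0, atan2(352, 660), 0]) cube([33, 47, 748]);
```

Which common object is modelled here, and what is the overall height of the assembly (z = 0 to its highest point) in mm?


A sawhorse. The overall height is 716 mm.

A beam across two mirrored pairs of raked legs — a sawhorse. The beam's underside is at z = 660 (matching the legs' vertical rise in atan2(352, 660)) and the beam is 56 mm tall, so its top is at 660 + 56 = 716 mm. The raked legs top out at the beam's underside, so that is the highest point.


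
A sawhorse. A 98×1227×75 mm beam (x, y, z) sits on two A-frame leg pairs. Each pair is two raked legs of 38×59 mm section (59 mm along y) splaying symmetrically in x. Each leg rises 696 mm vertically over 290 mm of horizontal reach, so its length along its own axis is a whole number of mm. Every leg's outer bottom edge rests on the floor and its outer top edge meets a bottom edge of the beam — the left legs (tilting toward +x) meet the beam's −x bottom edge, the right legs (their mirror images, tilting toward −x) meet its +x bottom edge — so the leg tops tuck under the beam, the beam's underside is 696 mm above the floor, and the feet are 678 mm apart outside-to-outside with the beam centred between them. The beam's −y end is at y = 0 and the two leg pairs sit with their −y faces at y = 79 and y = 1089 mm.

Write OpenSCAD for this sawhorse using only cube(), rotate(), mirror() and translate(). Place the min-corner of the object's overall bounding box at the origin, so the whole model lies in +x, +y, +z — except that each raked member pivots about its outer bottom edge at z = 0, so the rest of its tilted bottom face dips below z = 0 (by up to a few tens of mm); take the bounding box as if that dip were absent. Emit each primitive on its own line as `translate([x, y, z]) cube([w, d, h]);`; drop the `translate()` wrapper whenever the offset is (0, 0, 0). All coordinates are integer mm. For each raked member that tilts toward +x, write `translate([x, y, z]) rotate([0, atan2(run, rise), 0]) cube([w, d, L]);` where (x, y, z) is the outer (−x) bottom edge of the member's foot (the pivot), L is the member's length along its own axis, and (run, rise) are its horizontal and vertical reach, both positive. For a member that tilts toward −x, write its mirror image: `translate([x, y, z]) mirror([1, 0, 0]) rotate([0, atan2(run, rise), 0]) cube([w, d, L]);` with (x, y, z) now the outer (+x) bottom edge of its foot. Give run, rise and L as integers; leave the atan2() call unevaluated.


translate([290, 0, 696]) cube([98, 1227, 75]);
translate([0, 79, 0]) rotate([0, atan2(290, 696), 0]) cube([38, 59, 754]);
translate([678, 79, 0]) mirror([1, 0, 0]) rotate([0, atan2(290, 696), 0]) cube([38, 59, 754]);
translate([0, 1089, 0]) rotate([0, atan2(290, 696), 0]) cube([38, 59, 754]);
translate([678, 1089, 0]) mirror([1, 0, 0]) rotate([0, atan2(290, 696), 0]) cube([38, 59, 754]);


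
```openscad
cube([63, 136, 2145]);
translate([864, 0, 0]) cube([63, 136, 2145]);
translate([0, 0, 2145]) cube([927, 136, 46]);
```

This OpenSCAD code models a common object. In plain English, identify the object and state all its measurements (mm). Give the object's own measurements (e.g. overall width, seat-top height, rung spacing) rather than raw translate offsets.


A door frame. The clear opening is 801 mm wide and 2145 mm high. Two 63 mm wide jambs, 136 mm deep, stand either side of the opening from the floor to the top of the opening. A 46 mm thick head sits across the top of both jambs, spanning the full outside width of the frame.


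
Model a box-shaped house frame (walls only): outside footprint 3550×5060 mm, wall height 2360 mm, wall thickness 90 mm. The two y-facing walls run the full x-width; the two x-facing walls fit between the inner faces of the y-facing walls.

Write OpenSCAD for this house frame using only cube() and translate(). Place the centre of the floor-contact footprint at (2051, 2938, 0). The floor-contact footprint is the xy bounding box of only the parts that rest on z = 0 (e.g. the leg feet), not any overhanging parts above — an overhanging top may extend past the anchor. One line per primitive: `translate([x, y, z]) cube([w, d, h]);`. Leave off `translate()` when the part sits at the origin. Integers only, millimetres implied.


translate([276, 408, 0]) cube([3550, 90, 2360]);
translate([276, 5378, 0]) cube([3550, 90, 2360]);
translate([276, 498, 0]) cube([90, 4880, 2360]);
translate([3736, 498, 0]) cube([90, 4880, 2360]);


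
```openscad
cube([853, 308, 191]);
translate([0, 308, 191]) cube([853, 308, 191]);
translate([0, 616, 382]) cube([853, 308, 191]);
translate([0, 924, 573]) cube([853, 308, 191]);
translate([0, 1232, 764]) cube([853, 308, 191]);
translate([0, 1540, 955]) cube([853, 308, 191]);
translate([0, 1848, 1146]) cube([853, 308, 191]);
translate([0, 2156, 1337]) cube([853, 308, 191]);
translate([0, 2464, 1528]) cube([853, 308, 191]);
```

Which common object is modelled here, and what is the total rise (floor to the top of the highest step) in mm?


A staircase. The total rise is 1719 mm.

9 identical blocks, each offset up and back from the previous — a staircase. Each step is 191 mm tall and there are 9 of them, so the total rise is 9 × 191 = 1719 mm.


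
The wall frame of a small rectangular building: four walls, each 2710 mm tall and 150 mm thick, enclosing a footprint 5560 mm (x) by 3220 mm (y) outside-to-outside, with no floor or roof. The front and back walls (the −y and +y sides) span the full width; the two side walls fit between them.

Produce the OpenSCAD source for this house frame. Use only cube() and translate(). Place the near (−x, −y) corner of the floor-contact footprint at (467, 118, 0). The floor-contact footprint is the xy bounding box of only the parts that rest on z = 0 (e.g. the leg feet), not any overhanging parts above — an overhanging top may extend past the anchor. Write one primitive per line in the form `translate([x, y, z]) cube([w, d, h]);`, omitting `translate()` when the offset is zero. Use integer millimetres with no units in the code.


translate([467, 118, 0]) cube([5560, 150, 2710]);
translate([467, 3188, 0]) cube([5560, 150, 2710]);
translate([467, 268, 0]) cube([150, 2920, 2710]);
translate([5877, 268, 0]) cube([150, 2920, 2710]);


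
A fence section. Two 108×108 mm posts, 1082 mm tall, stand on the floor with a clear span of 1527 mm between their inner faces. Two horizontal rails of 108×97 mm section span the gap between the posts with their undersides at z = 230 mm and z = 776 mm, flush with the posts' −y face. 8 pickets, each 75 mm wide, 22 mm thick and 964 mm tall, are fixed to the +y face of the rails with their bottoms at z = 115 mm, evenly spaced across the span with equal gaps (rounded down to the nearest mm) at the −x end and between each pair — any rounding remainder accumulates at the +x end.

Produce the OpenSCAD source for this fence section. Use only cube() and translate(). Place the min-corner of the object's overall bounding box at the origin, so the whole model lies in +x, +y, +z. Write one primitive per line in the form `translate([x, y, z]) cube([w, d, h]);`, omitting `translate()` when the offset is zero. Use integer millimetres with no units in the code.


cube([108, 108, 1082]);
translate([1635, 0, 0]) cube([108, 108, 1082]);
translate([108, 0, 230]) cube([1527, 108, 97]);
translate([108, 0, 776]) cube([1527, 108, 97]);
translate([211, 108, 115]) cube([75, 22, 964]);
translate([389, 108, 115]) cube([75, 22, 964]);
translate([567, 108, 115]) cube([75, 22, 964]);
translate([745, 108, 115]) cube([75, 22, 964]);
translate([923, 108, 115]) cube([75, 22, 964]);
translate([1101, 108, 115]) cube([75, 22, 964]);
translate([1279, 108, 115]) cube([75, 22, 964]);
translate([1457, 108, 115]) cube([75, 22, 964]);


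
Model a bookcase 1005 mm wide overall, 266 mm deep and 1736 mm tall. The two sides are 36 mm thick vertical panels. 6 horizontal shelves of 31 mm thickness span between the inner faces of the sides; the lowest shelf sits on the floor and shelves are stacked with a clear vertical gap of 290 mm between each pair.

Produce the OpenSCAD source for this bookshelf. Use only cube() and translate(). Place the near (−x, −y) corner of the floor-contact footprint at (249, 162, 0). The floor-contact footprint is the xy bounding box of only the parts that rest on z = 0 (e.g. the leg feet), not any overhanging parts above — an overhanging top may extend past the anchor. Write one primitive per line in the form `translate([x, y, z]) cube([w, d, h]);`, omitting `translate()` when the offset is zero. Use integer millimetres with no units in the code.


translate([249, 162, 0]) cube([36, 266, 1736]);
translate([1218, 162, 0]) cube([36, 266, 1736]);
translate([285, 162, 0]) cube([933, 266, 31]);
translate([285, 162, 321]) cube([933, 266, 31]);
translate([285, 162, 642]) cube([933, 266, 31]);
translate([285, 162, 963]) cube([933, 266, 31]);
translate([285, 162, 1284]) cube([933, 266, 31]);
translate([285, 162, 1605]) cube([933, 266, 31]);


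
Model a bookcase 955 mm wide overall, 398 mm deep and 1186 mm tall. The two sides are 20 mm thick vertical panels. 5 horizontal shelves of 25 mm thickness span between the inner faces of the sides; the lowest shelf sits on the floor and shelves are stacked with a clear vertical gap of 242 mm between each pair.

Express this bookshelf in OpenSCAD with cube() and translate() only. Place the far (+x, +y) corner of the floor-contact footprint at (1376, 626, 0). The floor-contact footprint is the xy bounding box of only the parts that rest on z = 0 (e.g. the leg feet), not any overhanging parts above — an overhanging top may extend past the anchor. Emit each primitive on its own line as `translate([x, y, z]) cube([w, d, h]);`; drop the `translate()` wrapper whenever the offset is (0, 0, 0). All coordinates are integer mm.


translate([421, 228, 0]) cube([20, 398, 1186]);
translate([1356, 228, 0]) cube([20, 398, 1186]);
translate([441, 228, 0]) cube([915, 398, 25]);
translate([441, 228, 267]) cube([915, 398, 25]);
translate([441, 228, 534]) cube([915, 398, 25]);
translate([441, 228, 801]) cube([915, 398, 25]);
translate([441, 228, 1068]) cube([915, 398, 25]);


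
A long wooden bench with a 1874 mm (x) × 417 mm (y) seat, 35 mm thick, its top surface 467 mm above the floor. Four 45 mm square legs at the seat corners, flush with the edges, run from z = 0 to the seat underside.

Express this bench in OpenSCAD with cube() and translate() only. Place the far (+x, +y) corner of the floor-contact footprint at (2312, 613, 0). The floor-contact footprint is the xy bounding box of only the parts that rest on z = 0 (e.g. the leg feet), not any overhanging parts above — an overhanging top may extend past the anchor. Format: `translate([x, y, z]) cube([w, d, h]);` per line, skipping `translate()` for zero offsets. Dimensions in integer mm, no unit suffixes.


translate([438, 196, 432]) cube([1874, 417, 35]);
translate([438, 196, 0]) cube([45, 45, 432]);
translate([438, 568, 0]) cube([45, 45, 432]);
translate([2267, 196, 0]) cube([45, 45, 432]);
translate([2267, 568, 0]) cube([45, 45, 432]);


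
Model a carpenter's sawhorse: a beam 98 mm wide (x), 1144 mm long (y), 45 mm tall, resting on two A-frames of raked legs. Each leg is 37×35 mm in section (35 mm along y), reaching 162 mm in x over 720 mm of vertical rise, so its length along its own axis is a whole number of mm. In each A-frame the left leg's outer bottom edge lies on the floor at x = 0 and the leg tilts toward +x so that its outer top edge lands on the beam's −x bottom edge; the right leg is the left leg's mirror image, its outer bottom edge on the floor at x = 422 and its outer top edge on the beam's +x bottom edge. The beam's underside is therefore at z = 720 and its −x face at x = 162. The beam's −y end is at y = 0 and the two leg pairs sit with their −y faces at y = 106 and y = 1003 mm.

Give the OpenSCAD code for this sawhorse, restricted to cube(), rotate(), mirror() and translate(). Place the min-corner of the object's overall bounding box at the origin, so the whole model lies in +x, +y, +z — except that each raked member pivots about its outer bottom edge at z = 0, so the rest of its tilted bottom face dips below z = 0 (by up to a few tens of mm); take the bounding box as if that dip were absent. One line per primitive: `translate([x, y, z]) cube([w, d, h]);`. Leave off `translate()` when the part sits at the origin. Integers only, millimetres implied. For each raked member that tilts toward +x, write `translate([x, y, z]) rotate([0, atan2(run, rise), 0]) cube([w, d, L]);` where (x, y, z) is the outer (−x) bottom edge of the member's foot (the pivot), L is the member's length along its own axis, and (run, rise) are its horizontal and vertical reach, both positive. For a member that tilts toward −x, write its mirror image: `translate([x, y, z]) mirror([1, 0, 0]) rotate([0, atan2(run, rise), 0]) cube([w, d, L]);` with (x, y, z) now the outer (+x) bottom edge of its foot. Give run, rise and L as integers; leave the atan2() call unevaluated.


translate([162, 0, 720]) cube([98, 1144, 45]);
translate([0, 106, 0]) rotate([0, atan2(162, 720), 0]) cube([37, 35, 738]);
translate([422, 106, 0]) mirror([1, 0, 0]) rotate([0, atan2(162, 720), 0]) cube([37, 35, 738]);
translate([0, 1003, 0]) rotate([0, atan2(162, 720), 0]) cube([37, 35, 738]);
translate([422, 1003, 0]) mirror([1, 0, 0]) rotate([0, atan2(162, 720), 0]) cube([37, 35, 738]);


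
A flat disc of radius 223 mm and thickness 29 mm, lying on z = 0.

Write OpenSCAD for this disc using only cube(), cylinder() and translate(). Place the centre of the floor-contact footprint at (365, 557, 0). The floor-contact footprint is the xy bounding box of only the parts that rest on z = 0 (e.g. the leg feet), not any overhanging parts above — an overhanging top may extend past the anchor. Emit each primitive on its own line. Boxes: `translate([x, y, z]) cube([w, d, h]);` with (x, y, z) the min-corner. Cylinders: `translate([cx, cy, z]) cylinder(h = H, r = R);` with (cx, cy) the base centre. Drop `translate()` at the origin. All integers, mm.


translate([365, 557, 0]) cylinder(h = 29, r = 223);


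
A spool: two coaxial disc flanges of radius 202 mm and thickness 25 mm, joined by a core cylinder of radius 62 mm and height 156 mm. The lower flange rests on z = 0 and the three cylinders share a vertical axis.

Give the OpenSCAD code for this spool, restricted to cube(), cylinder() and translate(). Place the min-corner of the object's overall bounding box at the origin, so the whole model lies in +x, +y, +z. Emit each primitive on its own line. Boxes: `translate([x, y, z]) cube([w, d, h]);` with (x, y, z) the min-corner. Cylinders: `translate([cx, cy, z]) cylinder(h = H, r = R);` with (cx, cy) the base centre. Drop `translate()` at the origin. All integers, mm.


translate([202, 202, 0]) cylinder(h = 25, r = 202);
translate([202, 202, 25]) cylinder(h = 156, r = 62);
translate([202, 202, 181]) cylinder(h = 25, r = 202);


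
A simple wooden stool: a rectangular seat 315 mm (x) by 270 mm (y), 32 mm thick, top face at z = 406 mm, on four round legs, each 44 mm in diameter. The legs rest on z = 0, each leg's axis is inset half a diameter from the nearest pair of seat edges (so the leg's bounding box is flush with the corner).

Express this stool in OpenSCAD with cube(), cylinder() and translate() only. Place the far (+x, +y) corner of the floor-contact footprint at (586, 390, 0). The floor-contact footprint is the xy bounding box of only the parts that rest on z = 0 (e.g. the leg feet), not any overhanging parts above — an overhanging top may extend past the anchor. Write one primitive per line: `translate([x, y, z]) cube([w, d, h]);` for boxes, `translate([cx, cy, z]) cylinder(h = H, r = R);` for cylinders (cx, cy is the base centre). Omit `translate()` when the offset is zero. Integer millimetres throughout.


translate([271, 120, 374]) cube([315, 270, 32]);
translate([293, 142, 0]) cylinder(h = 374, r = 22);
translate([564, 142, 0]) cylinder(h = 374, r = 22);
translate([293, 368, 0]) cylinder(h = 374, r = 22);
translate([564, 368, 0]) cylinder(h = 374, r = 22);


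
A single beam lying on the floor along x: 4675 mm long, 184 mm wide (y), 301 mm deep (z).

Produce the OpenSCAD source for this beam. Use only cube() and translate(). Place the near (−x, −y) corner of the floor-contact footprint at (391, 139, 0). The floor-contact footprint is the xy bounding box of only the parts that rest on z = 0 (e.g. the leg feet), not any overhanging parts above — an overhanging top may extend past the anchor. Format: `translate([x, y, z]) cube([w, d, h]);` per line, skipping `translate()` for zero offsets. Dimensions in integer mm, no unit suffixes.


translate([391, 139, 0]) cube([4675, 184, 301]);


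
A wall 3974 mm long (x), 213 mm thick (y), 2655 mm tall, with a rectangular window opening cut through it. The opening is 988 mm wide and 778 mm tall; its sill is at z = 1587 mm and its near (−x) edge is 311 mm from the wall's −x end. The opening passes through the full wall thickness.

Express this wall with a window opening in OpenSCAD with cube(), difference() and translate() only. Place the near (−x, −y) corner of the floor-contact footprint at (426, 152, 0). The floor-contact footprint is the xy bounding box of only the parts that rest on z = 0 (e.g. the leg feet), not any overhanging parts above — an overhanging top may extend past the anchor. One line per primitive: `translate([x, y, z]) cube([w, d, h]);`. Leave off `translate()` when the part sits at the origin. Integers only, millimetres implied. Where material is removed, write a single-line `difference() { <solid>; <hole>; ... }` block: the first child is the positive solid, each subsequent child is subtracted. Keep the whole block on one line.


difference() { translate([426, 152, 0]) cube([3974, 213, 2655]); translate([737, 152, 1587]) cube([988, 213, 778]); }
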